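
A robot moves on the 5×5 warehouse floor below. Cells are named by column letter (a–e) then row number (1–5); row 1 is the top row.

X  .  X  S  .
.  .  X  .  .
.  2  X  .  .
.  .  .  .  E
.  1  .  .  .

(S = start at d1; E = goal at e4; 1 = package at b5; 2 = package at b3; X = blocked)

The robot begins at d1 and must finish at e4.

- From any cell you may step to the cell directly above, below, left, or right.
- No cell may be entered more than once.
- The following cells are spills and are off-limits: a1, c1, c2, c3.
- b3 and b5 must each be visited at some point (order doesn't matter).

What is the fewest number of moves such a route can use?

14

Any route passes through b3 and b5 in some order between d1 and e4. Summing Manhattan distances along each leg and taking the cheapest ordering (d1 → b3 → b5 → e4) gives a lower bound of 4 + 2 + 4 = 10 moves.
That bound ignores the blocked cells. Measuring each leg by the fewest moves that actually steer around them (d1→b5: 6; b5→b3: 2; b3→e4: 4) raises the lower bound to 12.
The shortest route satisfying every rule uses 14 moves: d1 → d2 → d3 → d4 → c4 → b4 → b3 → a3 → a4 → a5 → b5 → c5 → d5 → e5 → e4.
The bound of 12 isn't tight here; checking systematically, no route of length 12 through 13 satisfies every constraint, so 14 is the minimum.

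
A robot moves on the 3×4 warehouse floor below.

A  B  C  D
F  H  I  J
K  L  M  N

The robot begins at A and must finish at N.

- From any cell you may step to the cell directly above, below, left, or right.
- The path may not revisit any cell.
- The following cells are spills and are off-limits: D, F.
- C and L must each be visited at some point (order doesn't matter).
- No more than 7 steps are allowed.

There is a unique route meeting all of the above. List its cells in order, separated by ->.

Any route must reach C and L and still end at N within 7 moves, so the order of the required stops is forced.
Route from A: right 2 to C, down 1 to I, left 1 to H, down 1 to L, right 2 to N — 7 moves in all.
Check: all required cells visited; 7 ≤ 7 moves.

A -> B -> C -> I -> H -> L -> M -> N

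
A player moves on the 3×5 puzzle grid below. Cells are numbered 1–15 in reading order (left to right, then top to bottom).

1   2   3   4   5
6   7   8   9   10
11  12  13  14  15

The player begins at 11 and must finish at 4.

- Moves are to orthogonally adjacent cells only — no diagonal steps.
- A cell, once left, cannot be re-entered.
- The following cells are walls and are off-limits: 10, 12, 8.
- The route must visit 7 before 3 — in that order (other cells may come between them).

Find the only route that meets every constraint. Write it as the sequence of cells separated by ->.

11 -> 6 -> 7 -> 2 -> 3 -> 4

The waypoints must appear in the order 7, 3, with no cell reused.
Route from 11: up 1 to 6, right 1 to 7, up 1 to 2, right 2 to 4 — 5 moves in all.
Check: order respected (7 at step 2, 3 at step 4).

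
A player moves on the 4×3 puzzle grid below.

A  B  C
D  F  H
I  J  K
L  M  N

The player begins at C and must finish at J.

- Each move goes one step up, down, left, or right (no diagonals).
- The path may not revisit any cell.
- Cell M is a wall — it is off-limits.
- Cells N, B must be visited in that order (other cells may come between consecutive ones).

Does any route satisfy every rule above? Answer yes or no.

N must be visited but has only one open neighbour (K), and it is neither the start nor the goal — the route would have to enter and leave through K, re-entering it.

no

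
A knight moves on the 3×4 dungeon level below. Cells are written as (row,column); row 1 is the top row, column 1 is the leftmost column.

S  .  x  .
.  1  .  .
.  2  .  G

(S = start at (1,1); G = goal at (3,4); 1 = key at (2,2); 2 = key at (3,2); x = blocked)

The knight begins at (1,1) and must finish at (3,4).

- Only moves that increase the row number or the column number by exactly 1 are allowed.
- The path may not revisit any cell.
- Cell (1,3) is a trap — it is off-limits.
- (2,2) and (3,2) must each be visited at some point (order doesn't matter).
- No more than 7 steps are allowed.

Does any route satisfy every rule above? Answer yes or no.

One route that works: (1,1) → (2,1) → (2,2) → (3,2) → (3,3) → (3,4).

yes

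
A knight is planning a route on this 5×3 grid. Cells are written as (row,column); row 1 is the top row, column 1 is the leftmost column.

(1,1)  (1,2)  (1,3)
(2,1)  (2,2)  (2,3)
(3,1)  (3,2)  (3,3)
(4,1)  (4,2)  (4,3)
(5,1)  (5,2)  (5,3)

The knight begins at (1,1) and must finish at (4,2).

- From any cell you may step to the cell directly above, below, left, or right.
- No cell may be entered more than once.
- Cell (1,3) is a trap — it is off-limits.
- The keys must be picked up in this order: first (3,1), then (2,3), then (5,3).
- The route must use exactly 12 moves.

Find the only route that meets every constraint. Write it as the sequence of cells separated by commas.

(1,1), (2,1), (3,1), (3,2), (2,2), (2,3), (3,3), (4,3), (5,3), (5,2), (5,1), (4,1), (4,2)

The waypoints must appear in the order (3,1), (2,3), (5,3), with no cell reused.
Route from (1,1): 2× down (reaching (3,1)), right to (3,2), up to (2,2), right to (2,3), 3× down (reaching (5,3)), 2× left (reaching (5,1)), up to (4,1), right to (4,2) — 12 moves in all.
Check: order respected ((3,1) at step 2, (2,3) at step 5, (5,3) at step 8); 12 moves as required.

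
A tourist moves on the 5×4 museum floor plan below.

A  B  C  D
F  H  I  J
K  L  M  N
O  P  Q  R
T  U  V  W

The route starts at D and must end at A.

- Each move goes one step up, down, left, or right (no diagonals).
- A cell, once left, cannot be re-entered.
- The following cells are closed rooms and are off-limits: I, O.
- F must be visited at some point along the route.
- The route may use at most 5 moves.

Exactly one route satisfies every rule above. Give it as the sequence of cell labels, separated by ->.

D -> C -> B -> H -> F -> A

The 5-move cap with required stops at F leaves no slack for detours.
Route from D: 2× left (reaching B), down to H, left to F, up to A — 5 moves in all.
Check: all required cells visited; 5 ≤ 5 moves.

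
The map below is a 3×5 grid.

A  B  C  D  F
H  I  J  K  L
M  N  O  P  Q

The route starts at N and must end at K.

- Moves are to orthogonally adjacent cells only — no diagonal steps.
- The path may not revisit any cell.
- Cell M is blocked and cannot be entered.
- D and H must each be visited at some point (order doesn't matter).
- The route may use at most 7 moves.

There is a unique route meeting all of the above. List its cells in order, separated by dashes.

The budget equals the shortest possible length, so every move has to be on a shortest route through the required cells.
Route from N: up 1 to I, left 1 to H, up 1 to A, right 3 to D, down 1 to K — 7 moves in all.
Check: all required cells visited; 7 ≤ 7 moves.

N - I - H - A - B - C - D - K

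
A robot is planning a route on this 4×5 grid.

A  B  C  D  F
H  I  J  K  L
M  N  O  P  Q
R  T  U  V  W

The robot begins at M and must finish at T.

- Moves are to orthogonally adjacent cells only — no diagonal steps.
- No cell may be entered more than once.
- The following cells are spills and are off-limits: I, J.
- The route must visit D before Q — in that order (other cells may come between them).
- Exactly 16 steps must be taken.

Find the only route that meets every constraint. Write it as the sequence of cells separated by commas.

The waypoints must appear in the order D, Q, with no cell reused.
Route from M: 2× up (reaching A), 4× right (reaching F), down to L, left to K, down to P, right to Q, down to W, 2× left (reaching U), up to O, left to N, down to T — 16 moves in all.
Check: order respected (D at step 5, Q at step 10); 16 moves as required.

M, H, A, B, C, D, F, L, K, P, Q, W, V, U, O, N, T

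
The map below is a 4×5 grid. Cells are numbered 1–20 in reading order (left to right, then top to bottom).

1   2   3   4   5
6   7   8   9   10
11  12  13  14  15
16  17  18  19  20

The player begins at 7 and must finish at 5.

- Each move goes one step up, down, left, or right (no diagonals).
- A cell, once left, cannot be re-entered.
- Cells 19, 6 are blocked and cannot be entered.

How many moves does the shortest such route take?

The Manhattan distance from 7 to 5 is |2−1| + |2−5| = 4, so at least 4 moves are needed.
A route of 4 moves achieves this: 7 → 2 → 3 → 4 → 5.
Since 4 matches the lower bound, it is optimal.

4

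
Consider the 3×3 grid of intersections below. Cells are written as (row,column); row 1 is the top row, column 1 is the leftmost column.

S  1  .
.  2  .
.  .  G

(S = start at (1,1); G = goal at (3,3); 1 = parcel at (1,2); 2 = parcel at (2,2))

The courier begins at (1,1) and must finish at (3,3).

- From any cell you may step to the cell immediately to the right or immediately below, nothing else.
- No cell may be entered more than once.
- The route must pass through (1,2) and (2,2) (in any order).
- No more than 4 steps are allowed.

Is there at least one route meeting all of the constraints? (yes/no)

yes

One route that works: (1,1) → (1,2) → (2,2) → (3,2) → (3,3).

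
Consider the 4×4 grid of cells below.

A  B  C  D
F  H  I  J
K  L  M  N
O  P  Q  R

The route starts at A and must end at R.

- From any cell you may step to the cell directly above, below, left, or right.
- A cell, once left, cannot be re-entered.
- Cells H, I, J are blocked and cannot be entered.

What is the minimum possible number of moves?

6

The Manhattan distance from A to R is |1−4| + |1−4| = 6, so at least 6 moves are needed.
A route of 6 moves achieves this: A → F → K → O → P → Q → R.
Since 6 matches the lower bound, it is optimal.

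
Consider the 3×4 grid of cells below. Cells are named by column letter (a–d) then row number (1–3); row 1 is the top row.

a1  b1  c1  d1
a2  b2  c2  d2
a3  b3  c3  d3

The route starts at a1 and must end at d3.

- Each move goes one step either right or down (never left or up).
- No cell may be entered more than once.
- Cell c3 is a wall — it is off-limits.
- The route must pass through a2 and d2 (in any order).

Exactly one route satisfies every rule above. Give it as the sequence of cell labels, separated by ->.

a1 -> a2 -> b2 -> c2 -> d2 -> d3

Moves only go right or down, so the column and row indices never decrease.
Route from a1: down to a2, 3× right (reaching d2), down to d3 — 5 moves in all.
Check: all required cells visited.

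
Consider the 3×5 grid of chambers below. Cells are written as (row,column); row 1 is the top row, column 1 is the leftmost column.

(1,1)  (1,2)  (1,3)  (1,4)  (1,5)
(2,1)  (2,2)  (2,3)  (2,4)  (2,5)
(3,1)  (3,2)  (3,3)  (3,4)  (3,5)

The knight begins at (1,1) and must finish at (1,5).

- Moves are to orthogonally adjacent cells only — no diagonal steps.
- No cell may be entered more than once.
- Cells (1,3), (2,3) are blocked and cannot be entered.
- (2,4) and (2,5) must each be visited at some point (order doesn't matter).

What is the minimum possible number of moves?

Any route passes through (2,4) and (2,5) in some order between (1,1) and (1,5). Summing Manhattan distances along each leg and taking the cheapest ordering ((1,1) → (2,4) → (2,5) → (1,5)) gives a lower bound of 4 + 1 + 1 = 6 moves.
That bound ignores the blocked cells. Measuring each leg by the fewest moves that actually steer around them ((1,1)→(2,4): 6; (2,4)→(2,5): 1; (2,5)→(1,5): 1) raises the lower bound to 8.
A route of 8 moves exists: (1,1) → (2,1) → (3,1) → (3,2) → (3,3) → (3,4) → (2,4) → (2,5) → (1,5).
Since 8 matches that lower bound, it is optimal.

8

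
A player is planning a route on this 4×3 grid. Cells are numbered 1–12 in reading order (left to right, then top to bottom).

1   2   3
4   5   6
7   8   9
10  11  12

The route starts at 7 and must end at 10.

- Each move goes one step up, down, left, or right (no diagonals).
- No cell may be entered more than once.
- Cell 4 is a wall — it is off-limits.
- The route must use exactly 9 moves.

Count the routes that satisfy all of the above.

Need simple routes of exactly 9 moves from 7 to 10 (Manhattan distance 1, so 4 moves are spent on a detour and 4 undoing it).
Enumerating: 7 8 5 2 3 6 9 12 11 10.
That gives 1 route.

1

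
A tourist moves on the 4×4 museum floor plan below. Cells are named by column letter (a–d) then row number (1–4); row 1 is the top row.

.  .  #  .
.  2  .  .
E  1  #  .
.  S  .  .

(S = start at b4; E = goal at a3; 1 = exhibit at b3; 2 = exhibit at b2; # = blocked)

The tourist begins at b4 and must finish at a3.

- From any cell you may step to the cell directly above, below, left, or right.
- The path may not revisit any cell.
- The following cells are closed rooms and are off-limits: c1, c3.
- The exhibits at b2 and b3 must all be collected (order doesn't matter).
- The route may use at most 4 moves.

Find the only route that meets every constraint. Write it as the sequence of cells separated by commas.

The 4-move cap with required stops at b2, b3 leaves no slack for detours.
Route from b4: up 2 to b2, left 1 to a2, down 1 to a3 — 4 moves in all.
Check: all required cells visited; 4 ≤ 4 moves.

b4, b3, b2, a2, a3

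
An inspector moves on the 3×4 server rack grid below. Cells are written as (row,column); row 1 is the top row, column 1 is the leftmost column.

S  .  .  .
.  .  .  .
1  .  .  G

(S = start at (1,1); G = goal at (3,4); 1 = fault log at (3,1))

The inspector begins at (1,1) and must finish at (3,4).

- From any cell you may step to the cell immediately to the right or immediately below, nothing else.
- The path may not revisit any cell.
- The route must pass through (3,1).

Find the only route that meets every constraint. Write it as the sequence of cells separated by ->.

Moves only go right or down, so the column and row indices never decrease.
Route from (1,1): 2× down (reaching (3,1)), 3× right (reaching (3,4)) — 5 moves in all.
Check: all required cells visited.

(1,1) -> (2,1) -> (3,1) -> (3,2) -> (3,3) -> (3,4)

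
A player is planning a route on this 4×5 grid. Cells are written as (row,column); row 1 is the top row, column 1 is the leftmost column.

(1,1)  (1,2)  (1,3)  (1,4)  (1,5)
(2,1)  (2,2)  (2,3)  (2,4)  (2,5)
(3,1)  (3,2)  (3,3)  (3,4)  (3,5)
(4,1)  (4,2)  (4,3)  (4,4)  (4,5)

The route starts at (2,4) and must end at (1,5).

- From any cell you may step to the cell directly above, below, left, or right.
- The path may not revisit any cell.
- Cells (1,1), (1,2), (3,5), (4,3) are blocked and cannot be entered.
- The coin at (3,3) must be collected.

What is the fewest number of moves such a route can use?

6

Any route passes through (3,3) somewhere between (2,4) and (1,5). Summing Manhattan distances along the two legs ((2,4) → (3,3) → (1,5)) gives a lower bound of 2 + 4 = 6 moves.
A route of 6 moves achieves this: (2,4) → (3,4) → (3,3) → (2,3) → (1,3) → (1,4) → (1,5).
Since 6 matches the lower bound, it is optimal.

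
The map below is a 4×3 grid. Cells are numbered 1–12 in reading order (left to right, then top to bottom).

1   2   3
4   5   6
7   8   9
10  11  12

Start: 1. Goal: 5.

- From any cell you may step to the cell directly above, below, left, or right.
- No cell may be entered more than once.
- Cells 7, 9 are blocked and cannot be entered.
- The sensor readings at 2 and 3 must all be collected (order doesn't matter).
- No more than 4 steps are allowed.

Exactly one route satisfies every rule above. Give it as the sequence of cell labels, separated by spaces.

1 2 3 6 5

The budget equals the shortest possible length, so every move has to be on a shortest route through the required cells.
Route from 1: right 2 to 3, down 1 to 6, left 1 to 5 — 4 moves in all.
Check: all required cells visited; 4 ≤ 4 moves.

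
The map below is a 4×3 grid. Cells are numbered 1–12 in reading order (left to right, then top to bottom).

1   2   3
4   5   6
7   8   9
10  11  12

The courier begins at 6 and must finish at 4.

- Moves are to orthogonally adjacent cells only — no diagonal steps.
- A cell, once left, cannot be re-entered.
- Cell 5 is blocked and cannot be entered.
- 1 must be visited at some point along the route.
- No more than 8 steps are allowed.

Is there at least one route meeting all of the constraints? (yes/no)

yes

One route that works: 6 → 3 → 2 → 1 → 4.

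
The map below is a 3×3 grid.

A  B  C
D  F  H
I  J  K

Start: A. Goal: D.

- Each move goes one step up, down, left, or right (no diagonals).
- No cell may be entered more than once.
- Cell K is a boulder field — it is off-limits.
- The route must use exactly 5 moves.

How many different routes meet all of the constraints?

Need simple routes of exactly 5 moves from A to D (Manhattan distance 1, so 2 moves are spent on a detour and 2 undoing it).
Enumerating: A B F J I D | A B C H F D.
That gives 2 routes.

2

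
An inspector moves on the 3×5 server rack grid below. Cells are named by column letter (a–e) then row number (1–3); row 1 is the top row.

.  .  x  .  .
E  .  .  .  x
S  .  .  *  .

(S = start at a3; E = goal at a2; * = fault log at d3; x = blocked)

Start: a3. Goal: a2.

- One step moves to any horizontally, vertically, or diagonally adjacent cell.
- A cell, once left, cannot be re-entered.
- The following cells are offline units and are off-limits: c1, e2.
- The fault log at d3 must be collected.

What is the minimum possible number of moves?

Any route passes through d3 somewhere between a3 and a2. Summing Chebyshev distances along the two legs (a3 → d3 → a2) gives a lower bound of 3 + 3 = 6 moves.
A route of 6 moves achieves this: a3 → b2 → c2 → d3 → c3 → b3 → a2.
Since 6 matches the lower bound, it is optimal.

6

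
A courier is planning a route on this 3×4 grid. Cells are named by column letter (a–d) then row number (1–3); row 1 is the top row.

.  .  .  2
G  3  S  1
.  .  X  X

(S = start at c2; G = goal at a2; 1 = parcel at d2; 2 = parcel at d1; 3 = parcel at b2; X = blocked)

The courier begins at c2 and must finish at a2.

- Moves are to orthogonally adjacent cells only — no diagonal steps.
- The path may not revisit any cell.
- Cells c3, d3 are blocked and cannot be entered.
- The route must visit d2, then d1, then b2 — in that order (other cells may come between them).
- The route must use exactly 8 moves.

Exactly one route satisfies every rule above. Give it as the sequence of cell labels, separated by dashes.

The waypoints must appear in the order d2, d1, b2, with no cell reused.
Route from c2: right to d2, up to d1, 2× left (reaching b1), 2× down (reaching b3), left to a3, up to a2 — 8 moves in all.
Check: order respected (1 at step 1, 2 at step 2, 3 at step 5); 8 moves as required.

c2 - d2 - d1 - c1 - b1 - b2 - b3 - a3 - a2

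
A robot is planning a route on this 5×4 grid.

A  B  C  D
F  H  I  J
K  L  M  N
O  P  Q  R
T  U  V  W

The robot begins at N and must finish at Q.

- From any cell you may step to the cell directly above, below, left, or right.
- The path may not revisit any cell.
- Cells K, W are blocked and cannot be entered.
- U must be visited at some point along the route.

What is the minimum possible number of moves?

6

Any route passes through U somewhere between N and Q. Summing Manhattan distances along the two legs (N → U → Q) gives a lower bound of 4 + 2 = 6 moves.
A route of 6 moves achieves this: N → M → L → P → U → V → Q.
Since 6 matches the lower bound, it is optimal.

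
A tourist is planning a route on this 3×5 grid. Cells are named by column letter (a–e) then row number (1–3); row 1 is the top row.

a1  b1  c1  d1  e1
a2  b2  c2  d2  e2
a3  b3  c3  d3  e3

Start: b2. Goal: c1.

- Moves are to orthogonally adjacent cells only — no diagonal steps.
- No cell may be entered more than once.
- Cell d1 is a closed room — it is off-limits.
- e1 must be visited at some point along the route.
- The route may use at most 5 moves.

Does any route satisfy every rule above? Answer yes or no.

no

e1 must be visited but has only one open neighbour (e2), and it is neither the start nor the goal — the route would have to enter and leave through e2, re-entering it.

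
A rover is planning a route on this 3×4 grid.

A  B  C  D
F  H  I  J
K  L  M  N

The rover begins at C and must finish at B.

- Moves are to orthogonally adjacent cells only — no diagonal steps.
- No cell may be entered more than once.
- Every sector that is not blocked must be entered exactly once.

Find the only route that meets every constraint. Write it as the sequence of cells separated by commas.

Need to visit all 12 open cells exactly once, starting at C and ending at B.
Route from C: right 1 to D, down 2 to N, left 1 to M, up 1 to I, left 1 to H, down 1 to L, left 1 to K, up 2 to A, right 1 to B — 11 moves in all.
Check: all 12 open cells covered.

C, D, J, N, M, I, H, L, K, F, A, B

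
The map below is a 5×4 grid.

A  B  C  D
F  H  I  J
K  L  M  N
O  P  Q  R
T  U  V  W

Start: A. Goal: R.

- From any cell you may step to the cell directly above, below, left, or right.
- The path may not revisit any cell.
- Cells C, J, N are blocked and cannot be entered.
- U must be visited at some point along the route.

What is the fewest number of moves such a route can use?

8

Any route passes through U somewhere between A and R. Summing Manhattan distances along the two legs (A → U → R) gives a lower bound of 5 + 3 = 8 moves.
A route of 8 moves achieves this: A → F → K → O → T → U → P → Q → R.
Since 8 matches the lower bound, it is optimal.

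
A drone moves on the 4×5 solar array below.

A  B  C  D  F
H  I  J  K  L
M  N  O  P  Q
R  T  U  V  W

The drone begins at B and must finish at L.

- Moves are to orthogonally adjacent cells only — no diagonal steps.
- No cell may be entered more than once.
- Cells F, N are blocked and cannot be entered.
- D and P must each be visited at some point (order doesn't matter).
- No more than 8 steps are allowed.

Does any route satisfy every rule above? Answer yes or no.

yes

One route that works: B → C → D → K → P → Q → L.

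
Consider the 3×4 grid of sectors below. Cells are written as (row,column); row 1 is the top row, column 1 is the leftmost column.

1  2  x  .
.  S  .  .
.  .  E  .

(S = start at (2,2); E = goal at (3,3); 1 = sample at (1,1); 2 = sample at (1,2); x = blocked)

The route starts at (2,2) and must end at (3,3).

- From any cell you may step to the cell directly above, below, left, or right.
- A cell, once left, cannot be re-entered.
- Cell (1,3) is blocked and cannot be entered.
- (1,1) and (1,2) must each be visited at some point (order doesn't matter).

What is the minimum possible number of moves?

6

Any route passes through (1,1) and (1,2) in some order between (2,2) and (3,3). Summing Manhattan distances along each leg and taking the cheapest ordering ((2,2) → (1,1) → (1,2) → (3,3)) gives a lower bound of 2 + 1 + 3 = 6 moves.
A route of 6 moves achieves this: (2,2) → (1,2) → (1,1) → (2,1) → (3,1) → (3,2) → (3,3).
Since 6 matches the lower bound, it is optimal.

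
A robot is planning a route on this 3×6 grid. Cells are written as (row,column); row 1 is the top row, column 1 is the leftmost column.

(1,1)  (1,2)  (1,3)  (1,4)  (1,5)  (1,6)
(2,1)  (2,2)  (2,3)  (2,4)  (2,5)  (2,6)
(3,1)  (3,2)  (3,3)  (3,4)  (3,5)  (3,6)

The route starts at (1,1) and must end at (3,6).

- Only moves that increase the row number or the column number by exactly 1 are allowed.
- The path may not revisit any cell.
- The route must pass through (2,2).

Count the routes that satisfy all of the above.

A right/down-only route from (1,1) to (3,6) makes exactly 2 down-moves and 5 right-moves in some order.
With no other constraints that would be C(7,2) = 21 routes.
Split at (2,2) and multiply the segment counts: (1,1)→(2,2): 2; (2,2)→(3,6): 5; product = 10.
That gives 10 routes.

10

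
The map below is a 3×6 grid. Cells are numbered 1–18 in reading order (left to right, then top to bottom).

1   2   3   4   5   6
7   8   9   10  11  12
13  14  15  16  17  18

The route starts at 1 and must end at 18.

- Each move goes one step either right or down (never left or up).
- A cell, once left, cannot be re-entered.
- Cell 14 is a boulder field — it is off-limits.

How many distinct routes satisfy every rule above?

A right/down-only route from 1 to 18 makes exactly 2 down-moves and 5 right-moves in some order.
With no other constraints that would be C(7,2) = 21 routes.
Subtract routes through each blocked cell (inclusion–exclusion for overlaps): − through 14: 3 → 18.
That gives 18 routes.

18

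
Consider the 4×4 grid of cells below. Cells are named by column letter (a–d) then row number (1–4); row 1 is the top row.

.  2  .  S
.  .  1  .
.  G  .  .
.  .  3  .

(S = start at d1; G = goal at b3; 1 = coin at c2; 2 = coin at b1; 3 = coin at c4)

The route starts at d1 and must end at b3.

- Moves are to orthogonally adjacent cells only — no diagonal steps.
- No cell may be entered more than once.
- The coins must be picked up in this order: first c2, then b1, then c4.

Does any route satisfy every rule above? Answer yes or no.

yes

One route that works: d1 → d2 → c2 → c1 → b1 → b2 → a2 → a3 → a4 → b4 → c4 → c3 → b3.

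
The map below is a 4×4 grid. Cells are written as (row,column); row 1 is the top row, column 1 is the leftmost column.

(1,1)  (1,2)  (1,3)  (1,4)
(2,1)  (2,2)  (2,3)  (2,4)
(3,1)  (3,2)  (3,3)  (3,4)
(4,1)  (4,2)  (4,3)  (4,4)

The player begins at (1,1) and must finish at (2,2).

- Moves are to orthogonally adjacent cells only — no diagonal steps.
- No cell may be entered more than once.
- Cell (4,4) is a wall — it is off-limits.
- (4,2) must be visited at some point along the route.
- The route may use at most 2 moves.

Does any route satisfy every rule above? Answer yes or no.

Even ignoring the no-revisit rule, getting from (1,1) to (2,2) via (4,2) needs at least 4 + 2 = 6 moves (Manhattan distance per leg), which exceeds the 2-move limit.

no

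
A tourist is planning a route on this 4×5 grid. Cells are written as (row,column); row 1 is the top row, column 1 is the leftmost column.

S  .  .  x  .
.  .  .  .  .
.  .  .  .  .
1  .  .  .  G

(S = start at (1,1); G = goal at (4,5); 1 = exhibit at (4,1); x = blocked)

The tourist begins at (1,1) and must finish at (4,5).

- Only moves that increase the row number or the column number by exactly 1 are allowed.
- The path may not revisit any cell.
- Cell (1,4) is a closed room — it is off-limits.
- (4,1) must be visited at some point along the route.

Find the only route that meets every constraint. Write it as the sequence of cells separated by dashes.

Moves only go right or down, so the column and row indices never decrease.
Route from (1,1): 3× down (reaching (4,1)), 4× right (reaching (4,5)) — 7 moves in all.
Check: all required cells visited.

(1,1) - (2,1) - (3,1) - (4,1) - (4,2) - (4,3) - (4,4) - (4,5)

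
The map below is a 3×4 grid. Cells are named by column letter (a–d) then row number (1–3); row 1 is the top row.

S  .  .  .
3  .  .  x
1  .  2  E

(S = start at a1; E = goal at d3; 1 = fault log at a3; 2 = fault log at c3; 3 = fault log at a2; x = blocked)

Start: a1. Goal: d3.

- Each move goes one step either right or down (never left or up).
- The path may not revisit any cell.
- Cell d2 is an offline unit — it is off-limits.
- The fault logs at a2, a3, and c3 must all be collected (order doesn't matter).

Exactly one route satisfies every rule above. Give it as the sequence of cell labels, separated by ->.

a1 -> a2 -> a3 -> b3 -> c3 -> d3

Moves only go right or down, so the column and row indices never decrease.
Route from a1: 2× down (reaching a3), 3× right (reaching d3) — 5 moves in all.
Check: all required cells visited.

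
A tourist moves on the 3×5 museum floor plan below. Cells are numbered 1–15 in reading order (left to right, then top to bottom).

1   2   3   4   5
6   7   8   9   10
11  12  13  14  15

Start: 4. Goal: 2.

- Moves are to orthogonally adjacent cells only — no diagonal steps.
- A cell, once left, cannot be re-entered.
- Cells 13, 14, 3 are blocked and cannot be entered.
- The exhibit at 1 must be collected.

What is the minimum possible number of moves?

Any route passes through 1 somewhere between 4 and 2. Summing Manhattan distances along the two legs (4 → 1 → 2) gives a lower bound of 3 + 1 = 4 moves.
That bound ignores the blocked cells. Measuring each leg by the fewest moves that actually steer around them (4→1: 5; 1→2: 1) raises the lower bound to 6.
A route of 6 moves exists: 4 → 9 → 8 → 7 → 6 → 1 → 2.
Since 6 matches that lower bound, it is optimal.

6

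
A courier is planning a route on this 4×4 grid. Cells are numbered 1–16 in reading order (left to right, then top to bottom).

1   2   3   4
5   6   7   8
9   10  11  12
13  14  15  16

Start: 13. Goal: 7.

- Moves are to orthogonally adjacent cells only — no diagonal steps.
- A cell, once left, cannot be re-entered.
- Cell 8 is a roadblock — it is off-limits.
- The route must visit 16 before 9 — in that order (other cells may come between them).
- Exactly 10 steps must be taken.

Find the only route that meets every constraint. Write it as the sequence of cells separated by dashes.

13 - 14 - 15 - 16 - 12 - 11 - 10 - 9 - 5 - 6 - 7

The waypoints must appear in the order 16, 9, with no cell reused.
Route from 13: right 3 to 16, up 1 to 12, left 3 to 9, up 1 to 5, right 2 to 7 — 10 moves in all.
Check: order respected (16 at step 3, 9 at step 7); 10 moves as required.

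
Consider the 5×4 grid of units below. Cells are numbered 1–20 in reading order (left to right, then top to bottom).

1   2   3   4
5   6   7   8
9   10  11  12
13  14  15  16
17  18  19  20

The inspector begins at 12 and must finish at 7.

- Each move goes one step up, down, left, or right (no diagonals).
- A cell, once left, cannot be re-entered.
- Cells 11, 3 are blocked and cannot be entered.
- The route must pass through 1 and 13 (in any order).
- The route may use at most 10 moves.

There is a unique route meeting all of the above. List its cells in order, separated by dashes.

12 - 16 - 15 - 14 - 13 - 9 - 5 - 1 - 2 - 6 - 7

The 10-move cap with required stops at 1, 13 leaves no slack for detours.
Route from 12: down 1 to 16, left 3 to 13, up 3 to 1, right 1 to 2, down 1 to 6, right 1 to 7 — 10 moves in all.
Check: all required cells visited; 10 ≤ 10 moves.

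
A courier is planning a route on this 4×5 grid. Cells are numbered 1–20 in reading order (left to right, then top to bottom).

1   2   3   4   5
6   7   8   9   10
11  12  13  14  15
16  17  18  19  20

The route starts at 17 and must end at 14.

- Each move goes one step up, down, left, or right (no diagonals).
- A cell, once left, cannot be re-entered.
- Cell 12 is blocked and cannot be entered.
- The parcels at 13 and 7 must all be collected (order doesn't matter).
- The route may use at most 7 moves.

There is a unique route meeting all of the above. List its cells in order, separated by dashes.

Any route must reach 13 and 7 and still end at 14 within 7 moves, so the order of the required stops is forced.
Route from 17: left 1 to 16, up 2 to 6, right 2 to 8, down 1 to 13, right 1 to 14 — 7 moves in all.
Check: all required cells visited; 7 ≤ 7 moves.

17 - 16 - 11 - 6 - 7 - 8 - 13 - 14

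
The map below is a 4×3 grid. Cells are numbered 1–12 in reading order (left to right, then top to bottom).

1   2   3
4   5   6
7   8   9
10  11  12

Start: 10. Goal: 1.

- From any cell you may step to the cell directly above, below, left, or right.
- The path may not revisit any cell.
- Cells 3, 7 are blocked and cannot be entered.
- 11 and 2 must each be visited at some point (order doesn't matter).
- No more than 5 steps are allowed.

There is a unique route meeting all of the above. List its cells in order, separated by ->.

The 5-move cap with required stops at 11, 2 leaves no slack for detours.
Route from 10: right to 11, 3× up (reaching 2), left to 1 — 5 moves in all.
Check: all required cells visited; 5 ≤ 5 moves.

10 -> 11 -> 8 -> 5 -> 2 -> 1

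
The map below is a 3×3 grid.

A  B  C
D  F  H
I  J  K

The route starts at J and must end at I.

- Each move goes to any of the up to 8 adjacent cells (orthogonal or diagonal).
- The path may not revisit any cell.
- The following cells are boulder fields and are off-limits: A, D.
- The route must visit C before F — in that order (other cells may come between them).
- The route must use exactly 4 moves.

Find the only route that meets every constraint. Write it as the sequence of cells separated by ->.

The waypoints must appear in the order C, F, with no cell reused.
Route from J: up-right 1 to H, up 1 to C, down-left 2 to I — 4 moves in all.
Check: order respected (C at step 2, F at step 3); 4 moves as required.

J -> H -> C -> F -> I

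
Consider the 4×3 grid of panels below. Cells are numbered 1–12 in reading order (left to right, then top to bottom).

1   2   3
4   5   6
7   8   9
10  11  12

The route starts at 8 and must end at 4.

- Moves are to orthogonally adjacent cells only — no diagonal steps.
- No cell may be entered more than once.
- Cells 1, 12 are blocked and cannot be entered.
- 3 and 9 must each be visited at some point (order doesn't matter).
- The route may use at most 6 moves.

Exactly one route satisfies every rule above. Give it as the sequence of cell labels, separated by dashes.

8 - 9 - 6 - 3 - 2 - 5 - 4

Any route must reach 3 and 9 and still end at 4 within 6 moves, so the order of the required stops is forced.
Route from 8: right to 9, 2× up (reaching 3), left to 2, down to 5, left to 4 — 6 moves in all.
Check: all required cells visited; 6 ≤ 6 moves.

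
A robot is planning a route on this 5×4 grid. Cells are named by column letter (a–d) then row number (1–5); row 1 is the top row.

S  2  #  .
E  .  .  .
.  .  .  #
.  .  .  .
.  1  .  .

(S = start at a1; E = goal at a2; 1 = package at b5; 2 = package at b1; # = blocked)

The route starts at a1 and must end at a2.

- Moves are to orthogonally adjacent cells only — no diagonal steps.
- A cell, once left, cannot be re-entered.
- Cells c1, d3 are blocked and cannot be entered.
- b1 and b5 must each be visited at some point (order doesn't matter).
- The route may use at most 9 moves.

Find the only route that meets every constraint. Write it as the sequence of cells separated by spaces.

a1 b1 b2 b3 b4 b5 a5 a4 a3 a2

The 9-move cap with required stops at b1, b5 leaves no slack for detours.
Route from a1: right 1 to b1, down 4 to b5, left 1 to a5, up 3 to a2 — 9 moves in all.
Check: all required cells visited; 9 ≤ 9 moves.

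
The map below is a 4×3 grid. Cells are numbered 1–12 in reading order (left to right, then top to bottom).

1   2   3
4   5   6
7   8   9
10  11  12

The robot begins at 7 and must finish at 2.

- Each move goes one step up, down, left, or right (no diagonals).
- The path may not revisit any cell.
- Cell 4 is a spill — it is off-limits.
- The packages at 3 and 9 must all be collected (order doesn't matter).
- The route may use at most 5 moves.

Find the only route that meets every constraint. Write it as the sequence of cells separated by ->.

The budget equals the shortest possible length, so every move has to be on a shortest route through the required cells.
Route from 7: right 2 to 9, up 2 to 3, left 1 to 2 — 5 moves in all.
Check: all required cells visited; 5 ≤ 5 moves.

7 -> 8 -> 9 -> 6 -> 3 -> 2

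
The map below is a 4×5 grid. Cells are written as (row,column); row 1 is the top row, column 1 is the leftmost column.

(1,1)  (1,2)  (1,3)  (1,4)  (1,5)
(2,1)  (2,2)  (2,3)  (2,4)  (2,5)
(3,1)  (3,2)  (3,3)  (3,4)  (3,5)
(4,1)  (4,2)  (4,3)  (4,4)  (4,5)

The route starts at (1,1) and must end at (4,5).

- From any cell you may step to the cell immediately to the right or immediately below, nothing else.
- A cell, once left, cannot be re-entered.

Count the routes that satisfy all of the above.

A right/down-only route from (1,1) to (4,5) makes exactly 3 down-moves and 4 right-moves in some order.
With no other constraints that would be C(7,3) = 35 routes.
That gives 35 routes.

35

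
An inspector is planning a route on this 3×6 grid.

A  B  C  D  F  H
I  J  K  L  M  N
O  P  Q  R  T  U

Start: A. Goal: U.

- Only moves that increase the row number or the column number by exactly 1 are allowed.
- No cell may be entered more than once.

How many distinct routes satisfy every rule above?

21

A right/down-only route from A to U makes exactly 2 down-moves and 5 right-moves in some order.
With no other constraints that would be C(7,2) = 21 routes.
That gives 21 routes.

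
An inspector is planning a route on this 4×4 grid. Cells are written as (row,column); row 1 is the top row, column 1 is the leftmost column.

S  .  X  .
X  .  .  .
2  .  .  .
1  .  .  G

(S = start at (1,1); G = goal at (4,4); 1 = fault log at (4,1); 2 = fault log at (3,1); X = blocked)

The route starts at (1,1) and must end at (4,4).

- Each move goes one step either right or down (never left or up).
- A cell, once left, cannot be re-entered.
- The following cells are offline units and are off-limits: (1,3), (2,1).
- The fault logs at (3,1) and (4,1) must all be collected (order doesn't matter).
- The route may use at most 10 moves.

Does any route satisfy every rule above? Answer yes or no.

Right/down moves force the required cells to be taken in the order (3,1), (4,1). Every right/down route from (1,1) to (3,1) runs into a blocked cell, so that leg cannot be completed.

no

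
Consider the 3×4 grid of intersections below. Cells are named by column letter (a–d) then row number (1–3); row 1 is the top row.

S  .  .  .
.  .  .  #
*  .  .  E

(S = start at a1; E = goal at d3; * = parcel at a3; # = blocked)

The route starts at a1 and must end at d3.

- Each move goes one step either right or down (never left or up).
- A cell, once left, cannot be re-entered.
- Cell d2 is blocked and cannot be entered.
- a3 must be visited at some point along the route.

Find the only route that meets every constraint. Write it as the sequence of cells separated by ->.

Moves only go right or down, so the column and row indices never decrease.
Route from a1: 2× down (reaching a3), 3× right (reaching d3) — 5 moves in all.
Check: all required cells visited.

a1 -> a2 -> a3 -> b3 -> c3 -> d3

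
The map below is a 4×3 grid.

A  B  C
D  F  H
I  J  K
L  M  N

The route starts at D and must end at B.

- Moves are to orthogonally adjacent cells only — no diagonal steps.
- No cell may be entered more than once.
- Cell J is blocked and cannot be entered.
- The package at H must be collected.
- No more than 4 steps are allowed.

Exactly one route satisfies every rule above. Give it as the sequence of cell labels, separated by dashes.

The 4-move cap with required stops at H leaves no slack for detours.
Route from D: right 2 to H, up 1 to C, left 1 to B — 4 moves in all.
Check: all required cells visited; 4 ≤ 4 moves.

D - F - H - C - B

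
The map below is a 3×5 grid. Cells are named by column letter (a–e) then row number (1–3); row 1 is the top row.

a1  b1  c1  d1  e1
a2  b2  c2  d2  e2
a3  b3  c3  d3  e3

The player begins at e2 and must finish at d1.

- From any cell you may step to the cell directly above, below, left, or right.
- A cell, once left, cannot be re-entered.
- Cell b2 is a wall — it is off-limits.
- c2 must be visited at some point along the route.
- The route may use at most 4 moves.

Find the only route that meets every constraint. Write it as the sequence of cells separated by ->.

e2 -> d2 -> c2 -> c1 -> d1

The 4-move cap with required stops at c2 leaves no slack for detours.
Route from e2: 2× left (reaching c2), up to c1, right to d1 — 4 moves in all.
Check: all required cells visited; 4 ≤ 4 moves.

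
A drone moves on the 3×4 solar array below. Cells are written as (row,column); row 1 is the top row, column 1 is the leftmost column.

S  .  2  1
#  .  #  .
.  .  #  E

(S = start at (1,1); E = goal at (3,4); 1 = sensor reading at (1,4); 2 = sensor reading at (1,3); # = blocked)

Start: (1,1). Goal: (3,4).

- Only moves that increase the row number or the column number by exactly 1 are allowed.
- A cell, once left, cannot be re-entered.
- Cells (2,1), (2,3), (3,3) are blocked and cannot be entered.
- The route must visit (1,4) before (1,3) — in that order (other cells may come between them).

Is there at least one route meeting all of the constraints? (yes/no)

(1,3) lies to the left of (1,4), so going from (1,4) to (1,3) would need a leftward move — but moves only go right/down, so (1,4) cannot be visited before (1,3).

no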